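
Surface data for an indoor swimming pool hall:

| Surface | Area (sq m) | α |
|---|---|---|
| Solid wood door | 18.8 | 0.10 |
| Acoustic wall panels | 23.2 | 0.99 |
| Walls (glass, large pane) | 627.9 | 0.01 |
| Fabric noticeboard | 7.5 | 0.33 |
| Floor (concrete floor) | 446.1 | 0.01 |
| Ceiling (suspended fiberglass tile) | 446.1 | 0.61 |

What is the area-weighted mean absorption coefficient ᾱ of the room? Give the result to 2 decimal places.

Total surface area S = 1569.6 sq m.
A = 18.8*0.10 + 23.2*0.99 + 627.9*0.01 + 7.5*0.33 + 446.1*0.01 + 446.1*0.61 = 310.184 sabins.
ᾱ = 310.184 / 1569.6 = 0.20.

0.20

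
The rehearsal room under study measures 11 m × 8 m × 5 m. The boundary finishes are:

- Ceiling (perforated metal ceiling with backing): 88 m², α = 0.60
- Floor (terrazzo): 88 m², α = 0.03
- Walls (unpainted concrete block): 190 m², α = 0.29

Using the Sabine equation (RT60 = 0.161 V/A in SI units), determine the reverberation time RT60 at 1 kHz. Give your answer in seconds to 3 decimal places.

0.641 sec

A = Σ Sᵢαᵢ = 88*0.60 + 88*0.03 + 190*0.29 = 110.540 sabins.
Volume V = 11 × 8 × 5 = 440 m³.
RT60 = 0.161 · V / A = 0.161 × 440 / 110.540 = 0.641 s.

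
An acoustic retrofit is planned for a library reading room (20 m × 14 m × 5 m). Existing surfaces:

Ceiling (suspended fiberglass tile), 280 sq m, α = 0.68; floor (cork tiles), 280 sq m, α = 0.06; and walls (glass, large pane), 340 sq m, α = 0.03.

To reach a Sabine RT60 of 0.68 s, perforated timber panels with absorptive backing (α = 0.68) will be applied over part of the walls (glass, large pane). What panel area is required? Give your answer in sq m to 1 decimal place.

175.5

Summing Sᵢαᵢ: 190.400 + 16.800 + 10.200 → A₁ = 217.400 sabins.
V = 1400 m³. Target absorption A₂ = 0.161 × 1400 / 0.68 = 331.471 sabins.
ΔA needed = 331.471 − 217.400 = 114.071 sabins.
Each sq m of panel replacing the walls (glass, large pane) adds (0.68 − 0.03) = 0.65 sabins.
Panel area = 114.071 / 0.65 = 175.5 sq m.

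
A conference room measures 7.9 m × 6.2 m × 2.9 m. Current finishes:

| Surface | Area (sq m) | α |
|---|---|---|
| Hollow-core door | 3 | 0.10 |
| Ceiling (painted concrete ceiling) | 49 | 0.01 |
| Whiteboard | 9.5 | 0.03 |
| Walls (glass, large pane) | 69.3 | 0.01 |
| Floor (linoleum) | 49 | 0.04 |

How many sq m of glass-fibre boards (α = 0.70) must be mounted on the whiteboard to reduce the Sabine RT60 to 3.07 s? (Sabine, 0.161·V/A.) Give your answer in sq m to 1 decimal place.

Equivalent absorption area: A₁ = 3·0.10 + 49·0.01 + 9.5·0.03 + 69.3·0.01 + 49·0.04 = 3.728 sq m.
V = 142.042 m³. Target absorption A₂ = 0.161 × 142.042 / 3.07 = 7.449 sabins.
ΔA needed = 7.449 − 3.728 = 3.721 sabins.
Net gain per sq m: Δα = 0.70 − 0.03 = 0.67.
Area = ΔA/Δα = 3.721/0.67 = 5.6 sq m.

5.6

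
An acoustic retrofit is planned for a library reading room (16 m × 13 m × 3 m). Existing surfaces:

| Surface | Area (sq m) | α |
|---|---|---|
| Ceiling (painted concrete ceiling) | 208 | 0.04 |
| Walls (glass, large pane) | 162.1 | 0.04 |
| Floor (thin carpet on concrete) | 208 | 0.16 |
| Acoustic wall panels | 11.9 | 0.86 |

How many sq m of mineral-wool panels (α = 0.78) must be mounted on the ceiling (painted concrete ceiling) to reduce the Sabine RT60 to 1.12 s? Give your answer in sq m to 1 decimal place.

42.4

A₁ = Σ Sᵢαᵢ = 208×0.04 + 162.1×0.04 + 208×0.16 + 11.9×0.86 = 58.318 sabins.
V = 624 m³. Target absorption A₂ = 0.161 × 624 / 1.12 = 89.700 sabins.
ΔA needed = 89.700 − 58.318 = 31.382 sabins.
Net gain per sq m: Δα = 0.78 − 0.04 = 0.74.
Panel area = 31.382 / 0.74 = 42.4 sq m.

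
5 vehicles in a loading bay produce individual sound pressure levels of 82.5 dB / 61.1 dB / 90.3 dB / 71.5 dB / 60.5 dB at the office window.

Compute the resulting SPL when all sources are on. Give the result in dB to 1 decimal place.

91.0 dB

Σ 10^(Lᵢ/10) = 1.266e+09.
L_total = 10·log₁₀(1.266e+09) = 91.0 dB.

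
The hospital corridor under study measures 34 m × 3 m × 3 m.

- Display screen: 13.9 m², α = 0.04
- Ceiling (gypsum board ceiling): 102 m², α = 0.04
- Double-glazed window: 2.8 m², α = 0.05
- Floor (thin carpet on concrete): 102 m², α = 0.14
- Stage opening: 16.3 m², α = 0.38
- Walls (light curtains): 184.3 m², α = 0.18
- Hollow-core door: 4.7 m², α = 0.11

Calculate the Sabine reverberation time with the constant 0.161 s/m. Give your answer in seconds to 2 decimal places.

0.84 seconds

Summing Sᵢαᵢ: 0.556 + 4.080 + 0.140 + 14.280 + 6.194 + 33.174 + 0.517 → A = 58.941 sabins.
V = 34·3·3 = 306 m³.
Sabine: RT60 = 0.161 × 306 / 58.941 = 0.84 s.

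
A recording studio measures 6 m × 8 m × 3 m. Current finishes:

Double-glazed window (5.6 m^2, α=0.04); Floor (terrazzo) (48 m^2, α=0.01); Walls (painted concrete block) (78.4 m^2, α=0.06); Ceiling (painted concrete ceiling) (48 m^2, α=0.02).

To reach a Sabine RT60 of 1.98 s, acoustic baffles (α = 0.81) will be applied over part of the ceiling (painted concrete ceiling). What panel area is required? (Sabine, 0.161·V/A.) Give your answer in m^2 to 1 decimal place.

6.8

Equivalent absorption area: A₁ = 5.6·0.04 + 48·0.01 + 78.4·0.06 + 48·0.02 = 6.368 m^2.
V = 144 m³. Target absorption A₂ = 0.161 × 144 / 1.98 = 11.709 sabins.
ΔA needed = 11.709 − 6.368 = 5.341 sabins.
Net gain per m^2: Δα = 0.81 − 0.02 = 0.79.
Area = ΔA/Δα = 5.341/0.79 = 6.8 m^2.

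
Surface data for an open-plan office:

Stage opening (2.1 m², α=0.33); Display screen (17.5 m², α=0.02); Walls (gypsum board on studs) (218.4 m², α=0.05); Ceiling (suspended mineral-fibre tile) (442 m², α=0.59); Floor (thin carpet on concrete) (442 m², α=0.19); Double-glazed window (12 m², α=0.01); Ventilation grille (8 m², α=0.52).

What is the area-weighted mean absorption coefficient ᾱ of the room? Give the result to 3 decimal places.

0.316

Total surface area S = 1142.0 m².
Σ(Sᵢαᵢ) = 2.1*0.33 + 17.5*0.02 + 218.4*0.05 + 442*0.59 + 442*0.19 + 12*0.01 + 8*0.52 = 361.003.
ᾱ = A/S = 0.316.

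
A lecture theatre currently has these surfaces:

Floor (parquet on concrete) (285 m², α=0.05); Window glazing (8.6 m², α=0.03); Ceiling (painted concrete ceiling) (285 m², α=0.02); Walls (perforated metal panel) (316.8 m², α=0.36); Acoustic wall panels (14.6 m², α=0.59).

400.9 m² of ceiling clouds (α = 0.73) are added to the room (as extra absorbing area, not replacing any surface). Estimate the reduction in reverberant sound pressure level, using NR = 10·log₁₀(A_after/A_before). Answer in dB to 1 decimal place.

Total absorption A_before = 285·0.05 + 8.6·0.03 + 285·0.02 + 316.8·0.36 + 14.6·0.59
  = 14.250 + 0.258 + 5.700 + 114.048 + 8.614 = 142.870 m² sabins.
Treatment contributes 400.9·0.73 = 292.657 sabins.
A_after = 142.870 + 292.657 = 435.527 sabins.
NR = 10·log₁₀(435.527/142.870) = 4.8 dB.

4.8 dB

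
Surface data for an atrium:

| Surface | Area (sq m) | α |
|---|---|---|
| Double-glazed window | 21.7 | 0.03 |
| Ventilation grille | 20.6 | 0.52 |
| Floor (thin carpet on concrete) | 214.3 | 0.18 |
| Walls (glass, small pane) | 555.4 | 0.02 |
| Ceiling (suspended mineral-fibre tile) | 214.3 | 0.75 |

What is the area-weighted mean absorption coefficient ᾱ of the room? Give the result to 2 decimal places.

0.22

Total surface area S = 1026.3 sq m.
Σ(Sᵢαᵢ) = 21.7*0.03 + 20.6*0.52 + 214.3*0.18 + 555.4*0.02 + 214.3*0.75 = 221.770.
ᾱ = 221.770 / 1026.3 = 0.22.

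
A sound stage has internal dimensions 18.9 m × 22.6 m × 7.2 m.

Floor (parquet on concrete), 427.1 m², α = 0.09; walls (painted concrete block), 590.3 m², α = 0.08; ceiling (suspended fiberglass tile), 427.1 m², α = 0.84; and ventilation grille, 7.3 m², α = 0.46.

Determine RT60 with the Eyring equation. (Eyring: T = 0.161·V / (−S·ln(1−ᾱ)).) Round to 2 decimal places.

0.92 s

Total surface area S = 427.1 + 590.3 + 427.1 + 7.3 = 1451.8 m².
Absorption A = 427.1·0.09 + 590.3·0.08 + 427.1·0.84 + 7.3·0.46 = 447.785 sabins.
ᾱ = 447.785 / 1451.8 = 0.3084.
Eyring denominator: −S ln(1−ᾱ) = 535.348.
V = 18.9 × 22.6 × 7.2 = 3075.408 m³.
T = 0.161·V/[−S·ln(1−ᾱ)] = 0.161·3075.408/535.348 = 0.92 s.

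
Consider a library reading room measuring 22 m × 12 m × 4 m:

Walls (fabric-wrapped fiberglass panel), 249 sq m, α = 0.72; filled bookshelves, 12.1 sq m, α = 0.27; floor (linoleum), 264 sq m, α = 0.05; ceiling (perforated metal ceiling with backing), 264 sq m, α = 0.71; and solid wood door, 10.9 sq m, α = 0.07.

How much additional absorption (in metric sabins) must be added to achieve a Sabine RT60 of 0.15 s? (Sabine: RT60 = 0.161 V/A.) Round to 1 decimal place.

749.5 sabins

Summing Sᵢαᵢ: 179.280 + 3.267 + 13.200 + 187.440 + 0.763 → A₁ = 383.950 sabins.
For T = 0.15 s, need A₂ = 0.161·V/T = 0.161·1056/0.15 = 1133.440 sabins.
Additional absorption ΔA = 1133.440 − 383.950 = 749.5 sabins.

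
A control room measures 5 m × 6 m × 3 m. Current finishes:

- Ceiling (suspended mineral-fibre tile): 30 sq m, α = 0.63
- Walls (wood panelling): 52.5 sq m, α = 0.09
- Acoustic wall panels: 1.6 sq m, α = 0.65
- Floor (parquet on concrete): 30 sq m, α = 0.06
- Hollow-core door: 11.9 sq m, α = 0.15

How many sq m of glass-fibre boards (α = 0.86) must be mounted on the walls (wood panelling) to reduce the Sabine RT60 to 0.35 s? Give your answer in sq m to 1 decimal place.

A₁ = Σ Sᵢαᵢ = 30·0.63 + 52.5·0.09 + 1.6·0.65 + 30·0.06 + 11.9·0.15 = 28.250 sabins.
Required A₂ = 0.161·90/0.35 = 41.400 sabins.
ΔA needed = 41.400 − 28.250 = 13.150 sabins.
Each sq m of panel replacing the walls (wood panelling) adds (0.86 − 0.09) = 0.77 sabins.
Area = ΔA/Δα = 13.150/0.77 = 17.1 sq m.

17.1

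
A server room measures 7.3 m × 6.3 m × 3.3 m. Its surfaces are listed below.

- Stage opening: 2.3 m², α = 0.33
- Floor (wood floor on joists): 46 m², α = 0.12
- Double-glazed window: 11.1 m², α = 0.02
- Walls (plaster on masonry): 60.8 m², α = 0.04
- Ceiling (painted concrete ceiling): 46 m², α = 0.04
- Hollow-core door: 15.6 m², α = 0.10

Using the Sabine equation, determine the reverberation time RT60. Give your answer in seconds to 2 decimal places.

Total absorption A = 2.3*0.33 + 46*0.12 + 11.1*0.02 + 60.8*0.04 + 46*0.04 + 15.6*0.10
  = 0.759 + 5.520 + 0.222 + 2.432 + 1.840 + 1.560 = 12.333 m² sabins.
V = 7.3·6.3·3.3 = 151.767 m³.
T = 0.161 V/A = 0.161·151.767/12.333 = 1.98 s.

1.98 sec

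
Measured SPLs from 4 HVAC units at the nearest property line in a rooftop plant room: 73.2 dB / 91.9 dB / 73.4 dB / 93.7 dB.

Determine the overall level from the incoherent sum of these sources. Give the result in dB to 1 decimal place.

Sum in the linear (power) domain: Σ 10^(Lᵢ/10) = 10^(73.2/10) + 10^(91.9/10) + 10^(73.4/10) + 10^(93.7/10) = 3.936e+09.
Back to dB: 10·log₁₀ Σ = 96.0 dB.

96.0 dB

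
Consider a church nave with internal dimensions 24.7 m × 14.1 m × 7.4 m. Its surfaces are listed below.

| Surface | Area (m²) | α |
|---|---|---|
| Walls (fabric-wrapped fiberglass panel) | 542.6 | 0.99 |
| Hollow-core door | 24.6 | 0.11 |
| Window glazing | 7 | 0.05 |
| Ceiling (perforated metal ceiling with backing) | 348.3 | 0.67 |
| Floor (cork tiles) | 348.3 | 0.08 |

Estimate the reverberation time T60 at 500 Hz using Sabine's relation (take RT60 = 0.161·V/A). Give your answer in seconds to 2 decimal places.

0.52 sec

Summing Sᵢαᵢ: 537.174 + 2.706 + 0.350 + 233.361 + 27.864 → A = 801.455 sabins.
Room volume: 2577.198 m³.
T = 0.161 V/A = 0.161·2577.198/801.455 = 0.52 s.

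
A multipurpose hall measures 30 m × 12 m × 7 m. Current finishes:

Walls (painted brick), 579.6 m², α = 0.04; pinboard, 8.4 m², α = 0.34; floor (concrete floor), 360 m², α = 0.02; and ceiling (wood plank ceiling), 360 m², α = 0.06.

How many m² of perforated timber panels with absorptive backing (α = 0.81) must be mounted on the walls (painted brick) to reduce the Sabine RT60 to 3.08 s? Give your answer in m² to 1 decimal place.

99.9

Summing Sᵢαᵢ: 23.184 + 2.856 + 7.200 + 21.600 → A₁ = 54.840 sabins.
V = 2520 m³. Target absorption A₂ = 0.161 × 2520 / 3.08 = 131.727 sabins.
Absorption to add: 131.727 − 54.840 = 76.887 sabins.
Each m² of panel replacing the walls (painted brick) adds (0.81 − 0.04) = 0.77 sabins.
Area = ΔA/Δα = 76.887/0.77 = 99.9 m².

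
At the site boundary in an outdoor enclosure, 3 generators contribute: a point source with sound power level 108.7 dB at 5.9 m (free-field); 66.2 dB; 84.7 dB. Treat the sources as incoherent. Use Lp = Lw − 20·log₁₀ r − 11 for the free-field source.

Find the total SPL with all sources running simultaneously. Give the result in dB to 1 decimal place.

86.7 dB

Source at 5.9 m: Lp = 108.7 − 20·log₁₀(5.9) − 11 = 82.3 dB.
Converting to relative power and adding: 10^(82.3/10) + 10^(66.2/10) + 10^(84.7/10) = 4.691e+08.
Back to dB: 10·log₁₀ Σ = 86.7 dB.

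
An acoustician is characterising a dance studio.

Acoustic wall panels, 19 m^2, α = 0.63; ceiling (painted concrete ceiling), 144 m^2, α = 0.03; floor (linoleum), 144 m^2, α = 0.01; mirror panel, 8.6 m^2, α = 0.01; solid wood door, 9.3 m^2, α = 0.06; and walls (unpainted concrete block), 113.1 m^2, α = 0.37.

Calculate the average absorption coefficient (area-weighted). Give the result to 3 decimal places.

0.137

S = Σ Sᵢ = 19 + 144 + 144 + 8.6 + 9.3 + 113.1 = 438.0 m^2.
A = 19*0.63 + 144*0.03 + 144*0.01 + 8.6*0.01 + 9.3*0.06 + 113.1*0.37 = 60.221 sabins.
ᾱ = 60.221 / 438.0 = 0.137.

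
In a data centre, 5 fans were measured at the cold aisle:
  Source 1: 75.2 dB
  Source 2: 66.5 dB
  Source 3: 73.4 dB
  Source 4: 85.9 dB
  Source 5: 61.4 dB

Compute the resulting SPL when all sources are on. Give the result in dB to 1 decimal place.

86.5 dB

Converting to relative power and adding: 10^(75.2/10) + 10^(66.5/10) + 10^(73.4/10) + 10^(85.9/10) + 10^(61.4/10) = 4.499e+08.
Back to dB: 10·log₁₀ Σ = 86.5 dB.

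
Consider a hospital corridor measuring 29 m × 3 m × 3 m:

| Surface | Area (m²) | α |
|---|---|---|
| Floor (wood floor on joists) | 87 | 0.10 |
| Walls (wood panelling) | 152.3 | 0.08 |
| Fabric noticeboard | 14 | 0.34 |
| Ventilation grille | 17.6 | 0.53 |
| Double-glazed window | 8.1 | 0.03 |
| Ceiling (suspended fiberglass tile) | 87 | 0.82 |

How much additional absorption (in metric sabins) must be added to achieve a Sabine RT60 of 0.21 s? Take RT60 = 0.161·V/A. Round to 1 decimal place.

Summing Sᵢαᵢ: 8.700 + 12.184 + 4.760 + 9.328 + 0.243 + 71.340 → A₁ = 106.555 sabins.
V = 261 m³. Required absorption A₂ = 0.161 × 261 / 0.21 = 200.100 sabins.
Additional absorption ΔA = 200.100 − 106.555 = 93.5 sabins.

93.5 sabins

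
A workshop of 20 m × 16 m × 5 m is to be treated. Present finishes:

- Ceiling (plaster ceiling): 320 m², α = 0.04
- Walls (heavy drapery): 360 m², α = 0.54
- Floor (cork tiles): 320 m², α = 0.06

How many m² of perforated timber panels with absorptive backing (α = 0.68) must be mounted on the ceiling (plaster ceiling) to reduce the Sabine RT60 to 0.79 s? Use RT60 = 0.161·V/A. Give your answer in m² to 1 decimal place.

155.7

Total absorption A₁ = 320*0.04 + 360*0.54 + 320*0.06
  = 12.800 + 194.400 + 19.200 = 226.400 m² sabins.
Required A₂ = 0.161·1600/0.79 = 326.076 sabins.
Absorption to add: 326.076 − 226.400 = 99.676 sabins.
Net gain per m²: Δα = 0.68 − 0.04 = 0.64.
Area = ΔA/Δα = 99.676/0.64 = 155.7 m².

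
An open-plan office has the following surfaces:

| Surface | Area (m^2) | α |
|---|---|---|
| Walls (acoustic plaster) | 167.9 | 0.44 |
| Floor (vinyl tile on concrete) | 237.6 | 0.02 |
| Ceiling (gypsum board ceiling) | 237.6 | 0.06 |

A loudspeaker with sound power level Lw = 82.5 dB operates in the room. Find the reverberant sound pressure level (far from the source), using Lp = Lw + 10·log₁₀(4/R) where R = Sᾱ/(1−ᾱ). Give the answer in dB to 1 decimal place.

68.2 dB

A = 92.884 sabins; S = 643.1 m^2.
ᾱ = 0.1444, so room constant R = A/(1−ᾱ) = 108.560 m^2.
Lp = 82.5 + 10·log₁₀(4/108.560) = 82.5 + (-14.34) = 68.2 dB.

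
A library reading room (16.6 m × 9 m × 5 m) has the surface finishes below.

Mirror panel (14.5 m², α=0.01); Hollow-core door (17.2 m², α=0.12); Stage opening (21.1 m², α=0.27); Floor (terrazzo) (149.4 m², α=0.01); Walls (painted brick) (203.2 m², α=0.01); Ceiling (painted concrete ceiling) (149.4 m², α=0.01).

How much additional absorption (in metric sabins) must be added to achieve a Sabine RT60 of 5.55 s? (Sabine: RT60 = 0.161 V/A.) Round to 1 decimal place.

8.7 sabins

Summing Sᵢαᵢ: 0.145 + 2.064 + 5.697 + 1.494 + 2.032 + 1.494 → A₁ = 12.926 sabins.
For T = 5.55 s, need A₂ = 0.161·V/T = 0.161·747/5.55 = 21.670 sabins.
Shortfall: 21.670 − 12.926 = 8.7 sabins.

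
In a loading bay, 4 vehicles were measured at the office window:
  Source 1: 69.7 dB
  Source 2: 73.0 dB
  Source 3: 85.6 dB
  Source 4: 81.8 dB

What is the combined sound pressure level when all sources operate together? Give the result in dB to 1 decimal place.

87.4 dB

Sum in the linear (power) domain: Σ 10^(Lᵢ/10) = 10^(69.7/10) + 10^(73.0/10) + 10^(85.6/10) + 10^(81.8/10) = 5.437e+08.
Back to dB: 10·log₁₀ Σ = 87.4 dB.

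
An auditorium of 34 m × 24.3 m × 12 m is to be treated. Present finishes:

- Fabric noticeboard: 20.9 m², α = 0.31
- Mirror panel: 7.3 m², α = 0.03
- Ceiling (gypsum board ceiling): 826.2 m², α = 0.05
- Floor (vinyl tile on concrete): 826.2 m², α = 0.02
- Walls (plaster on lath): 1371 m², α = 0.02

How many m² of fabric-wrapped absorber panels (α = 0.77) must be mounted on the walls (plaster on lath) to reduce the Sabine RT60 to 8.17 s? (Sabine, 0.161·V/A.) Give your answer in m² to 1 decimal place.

137.9

Total absorption A₁ = 20.9·0.31 + 7.3·0.03 + 826.2·0.05 + 826.2·0.02 + 1371·0.02
  = 6.479 + 0.219 + 41.310 + 16.524 + 27.420 = 91.952 m² sabins.
V = 9914.4 m³. Target absorption A₂ = 0.161 × 9914.4 / 8.17 = 195.376 sabins.
Absorption to add: 195.376 − 91.952 = 103.424 sabins.
Each m² of panel replacing the walls (plaster on lath) adds (0.77 − 0.02) = 0.75 sabins.
Panel area = 103.424 / 0.75 = 137.9 m².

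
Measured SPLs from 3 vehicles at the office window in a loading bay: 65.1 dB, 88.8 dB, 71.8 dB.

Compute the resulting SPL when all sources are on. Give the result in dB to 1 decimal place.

88.9 dB

Sum in the linear (power) domain: Σ 10^(Lᵢ/10) = 10^(65.1/10) + 10^(88.8/10) + 10^(71.8/10) = 7.769e+08.
Combined level = 10 log₁₀(7.769e+08) = 88.9 dB.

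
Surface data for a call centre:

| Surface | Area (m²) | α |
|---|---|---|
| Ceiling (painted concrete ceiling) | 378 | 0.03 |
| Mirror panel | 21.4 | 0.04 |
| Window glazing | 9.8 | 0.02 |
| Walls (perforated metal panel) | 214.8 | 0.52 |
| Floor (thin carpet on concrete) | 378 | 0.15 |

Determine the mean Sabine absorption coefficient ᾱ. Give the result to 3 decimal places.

S = Σ Sᵢ = 378 + 21.4 + 9.8 + 214.8 + 378 = 1002.0 m².
A = 378×0.03 + 21.4×0.04 + 9.8×0.02 + 214.8×0.52 + 378×0.15 = 180.788 sabins.
ᾱ = 180.788 / 1002.0 = 0.180.

0.180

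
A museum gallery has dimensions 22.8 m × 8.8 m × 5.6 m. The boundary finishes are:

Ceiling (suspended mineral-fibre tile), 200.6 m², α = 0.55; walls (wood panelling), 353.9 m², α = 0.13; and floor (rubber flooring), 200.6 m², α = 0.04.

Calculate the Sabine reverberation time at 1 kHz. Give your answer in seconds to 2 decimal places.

A = Σ Sᵢαᵢ = 200.6×0.55 + 353.9×0.13 + 200.6×0.04 = 164.361 sabins.
V = 22.8·8.8·5.6 = 1123.584 m³.
T = 0.161 V/A = 0.161·1123.584/164.361 = 1.10 s.

1.10 seconds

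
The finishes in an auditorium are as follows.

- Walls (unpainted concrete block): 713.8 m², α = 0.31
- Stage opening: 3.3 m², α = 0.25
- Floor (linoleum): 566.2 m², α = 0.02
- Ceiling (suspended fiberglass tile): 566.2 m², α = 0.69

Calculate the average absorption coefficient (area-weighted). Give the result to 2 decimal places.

0.34

Total surface area S = 1849.5 m².
A = 713.8×0.31 + 3.3×0.25 + 566.2×0.02 + 566.2×0.69 = 624.105 sabins.
ᾱ = A/S = 0.34.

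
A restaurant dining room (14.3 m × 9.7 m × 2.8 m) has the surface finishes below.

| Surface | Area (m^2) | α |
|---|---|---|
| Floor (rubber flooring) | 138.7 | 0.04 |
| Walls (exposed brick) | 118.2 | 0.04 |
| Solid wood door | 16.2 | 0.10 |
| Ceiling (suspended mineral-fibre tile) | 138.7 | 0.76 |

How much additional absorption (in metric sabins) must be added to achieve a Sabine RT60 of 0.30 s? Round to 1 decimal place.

91.1 sabins

Summing Sᵢαᵢ: 5.548 + 4.728 + 1.620 + 105.412 → A₁ = 117.308 sabins.
For T = 0.30 s, need A₂ = 0.161·V/T = 0.161·388.388/0.30 = 208.435 sabins.
Shortfall: 208.435 − 117.308 = 91.1 sabins.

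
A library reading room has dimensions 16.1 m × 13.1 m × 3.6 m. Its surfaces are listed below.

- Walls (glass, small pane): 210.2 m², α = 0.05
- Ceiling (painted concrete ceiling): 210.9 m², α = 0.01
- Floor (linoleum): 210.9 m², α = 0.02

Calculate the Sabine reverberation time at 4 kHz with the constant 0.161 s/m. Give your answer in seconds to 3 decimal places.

7.260 s

A = Σ Sᵢαᵢ = 210.2×0.05 + 210.9×0.01 + 210.9×0.02 = 16.837 sabins.
Room volume: 759.276 m³.
RT60 = 0.161 · V / A = 0.161 × 759.276 / 16.837 = 7.260 s.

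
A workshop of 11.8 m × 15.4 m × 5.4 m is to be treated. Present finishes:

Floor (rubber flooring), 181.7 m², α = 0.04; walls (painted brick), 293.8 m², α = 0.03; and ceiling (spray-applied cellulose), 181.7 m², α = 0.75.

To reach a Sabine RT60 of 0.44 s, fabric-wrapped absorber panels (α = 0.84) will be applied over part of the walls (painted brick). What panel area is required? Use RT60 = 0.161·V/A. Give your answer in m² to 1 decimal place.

255.2

Equivalent absorption area: A₁ = 181.7*0.04 + 293.8*0.03 + 181.7*0.75 = 152.357 m².
Required A₂ = 0.161·981.288/0.44 = 359.062 sabins.
Absorption to add: 359.062 − 152.357 = 206.705 sabins.
Net gain per m²: Δα = 0.84 − 0.03 = 0.81.
Panel area = 206.705 / 0.81 = 255.2 m².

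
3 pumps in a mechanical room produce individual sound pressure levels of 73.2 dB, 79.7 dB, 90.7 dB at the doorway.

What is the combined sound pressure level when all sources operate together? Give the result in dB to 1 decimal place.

Converting to relative power and adding: 10^(73.2/10) + 10^(79.7/10) + 10^(90.7/10) = 1.289e+09.
L_total = 10·log₁₀(1.289e+09) = 91.1 dB.

91.1 dB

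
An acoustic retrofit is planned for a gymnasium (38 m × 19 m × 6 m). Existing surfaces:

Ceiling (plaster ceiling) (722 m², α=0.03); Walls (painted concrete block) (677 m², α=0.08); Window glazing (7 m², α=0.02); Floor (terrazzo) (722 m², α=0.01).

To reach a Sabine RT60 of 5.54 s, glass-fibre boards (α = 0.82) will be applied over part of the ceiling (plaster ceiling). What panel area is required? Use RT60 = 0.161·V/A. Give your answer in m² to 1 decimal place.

Equivalent absorption area: A₁ = 722*0.03 + 677*0.08 + 7*0.02 + 722*0.01 = 83.180 m².
V = 4332 m³. Target absorption A₂ = 0.161 × 4332 / 5.54 = 125.894 sabins.
Absorption to add: 125.894 − 83.180 = 42.714 sabins.
Net gain per m²: Δα = 0.82 − 0.03 = 0.79.
Panel area = 42.714 / 0.79 = 54.1 m².

54.1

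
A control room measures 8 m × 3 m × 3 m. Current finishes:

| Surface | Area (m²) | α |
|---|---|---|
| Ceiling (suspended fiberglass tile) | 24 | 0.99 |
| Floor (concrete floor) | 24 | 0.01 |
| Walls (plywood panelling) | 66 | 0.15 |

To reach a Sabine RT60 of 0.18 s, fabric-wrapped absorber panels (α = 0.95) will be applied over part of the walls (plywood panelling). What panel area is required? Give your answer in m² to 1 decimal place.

Equivalent absorption area: A₁ = 24*0.99 + 24*0.01 + 66*0.15 = 33.900 m².
Required A₂ = 0.161·72/0.18 = 64.400 sabins.
ΔA needed = 64.400 − 33.900 = 30.500 sabins.
Net gain per m²: Δα = 0.95 − 0.15 = 0.80.
Panel area = 30.500 / 0.80 = 38.1 m².

38.1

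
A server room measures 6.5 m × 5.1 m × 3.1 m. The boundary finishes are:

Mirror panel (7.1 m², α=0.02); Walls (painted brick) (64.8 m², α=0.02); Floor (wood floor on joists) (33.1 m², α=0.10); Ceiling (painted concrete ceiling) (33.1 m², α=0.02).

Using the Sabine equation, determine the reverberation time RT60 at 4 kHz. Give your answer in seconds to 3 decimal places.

3.058 seconds

Equivalent absorption area: A = 7.1·0.02 + 64.8·0.02 + 33.1·0.10 + 33.1·0.02 = 5.410 m².
V = 6.5·5.1·3.1 = 102.765 m³.
Sabine: RT60 = 0.161 × 102.765 / 5.410 = 3.058 s.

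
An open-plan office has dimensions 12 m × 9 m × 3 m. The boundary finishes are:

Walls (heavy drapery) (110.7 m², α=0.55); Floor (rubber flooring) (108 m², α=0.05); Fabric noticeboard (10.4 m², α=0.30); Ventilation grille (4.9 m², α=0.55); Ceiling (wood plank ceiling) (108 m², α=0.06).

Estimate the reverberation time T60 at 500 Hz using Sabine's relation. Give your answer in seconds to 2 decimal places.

A = Σ Sᵢαᵢ = 110.7×0.55 + 108×0.05 + 10.4×0.30 + 4.9×0.55 + 108×0.06 = 78.580 sabins.
Room volume: 324 m³.
T = 0.161 V/A = 0.161·324/78.580 = 0.66 s.

0.66 sec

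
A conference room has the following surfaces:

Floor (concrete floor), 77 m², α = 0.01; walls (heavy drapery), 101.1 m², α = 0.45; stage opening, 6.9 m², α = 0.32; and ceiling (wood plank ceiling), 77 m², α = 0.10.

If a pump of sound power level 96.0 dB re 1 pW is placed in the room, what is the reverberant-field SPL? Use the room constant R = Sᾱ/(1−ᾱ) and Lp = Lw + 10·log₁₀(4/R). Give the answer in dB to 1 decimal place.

Σ(Sᵢαᵢ) = 77·0.01 + 101.1·0.45 + 6.9·0.32 + 77·0.10 = 56.173; total area S = 262.0 m².
ᾱ = 56.173/262.0 = 0.2144; R = Sᾱ/(1−ᾱ) = 56.173/(1−0.2144) = 71.503 m².
Lp = 96.0 + 10·log₁₀(4/71.503) = 96.0 + (-12.52) = 83.5 dB.

83.5 dB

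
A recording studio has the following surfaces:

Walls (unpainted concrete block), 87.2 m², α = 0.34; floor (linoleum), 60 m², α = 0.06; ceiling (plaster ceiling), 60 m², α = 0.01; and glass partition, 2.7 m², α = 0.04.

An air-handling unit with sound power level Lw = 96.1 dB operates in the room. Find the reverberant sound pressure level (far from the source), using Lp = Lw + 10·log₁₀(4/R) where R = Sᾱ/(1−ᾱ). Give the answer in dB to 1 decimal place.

Σ(Sᵢαᵢ) = 87.2×0.34 + 60×0.06 + 60×0.01 + 2.7×0.04 = 33.956; total area S = 209.9 m².
ᾱ = 0.1618, so room constant R = A/(1−ᾱ) = 40.511 m².
Lp = Lw + 10 log₁₀(4/R) = 96.1 -10.06 = 86.0 dB.

86.0 dB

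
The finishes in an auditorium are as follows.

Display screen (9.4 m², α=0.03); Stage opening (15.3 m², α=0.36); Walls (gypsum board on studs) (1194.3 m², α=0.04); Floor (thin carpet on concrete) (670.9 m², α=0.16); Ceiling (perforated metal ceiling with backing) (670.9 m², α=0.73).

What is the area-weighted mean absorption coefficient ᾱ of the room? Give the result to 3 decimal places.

0.254

Total surface area S = 2560.8 m².
Σ(Sᵢαᵢ) = 9.4·0.03 + 15.3·0.36 + 1194.3·0.04 + 670.9·0.16 + 670.9·0.73 = 650.663.
ᾱ = 650.663 / 2560.8 = 0.254.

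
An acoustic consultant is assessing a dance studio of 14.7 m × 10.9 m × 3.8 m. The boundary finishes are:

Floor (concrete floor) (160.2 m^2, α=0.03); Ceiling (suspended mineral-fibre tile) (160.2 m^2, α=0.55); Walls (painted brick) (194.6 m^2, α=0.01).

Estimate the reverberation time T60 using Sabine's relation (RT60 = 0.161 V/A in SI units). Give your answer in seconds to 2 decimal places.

1.03 sec

Equivalent absorption area: A = 160.2×0.03 + 160.2×0.55 + 194.6×0.01 = 94.862 m^2.
Room volume: 608.874 m³.
RT60 = 0.161 · V / A = 0.161 × 608.874 / 94.862 = 1.03 s.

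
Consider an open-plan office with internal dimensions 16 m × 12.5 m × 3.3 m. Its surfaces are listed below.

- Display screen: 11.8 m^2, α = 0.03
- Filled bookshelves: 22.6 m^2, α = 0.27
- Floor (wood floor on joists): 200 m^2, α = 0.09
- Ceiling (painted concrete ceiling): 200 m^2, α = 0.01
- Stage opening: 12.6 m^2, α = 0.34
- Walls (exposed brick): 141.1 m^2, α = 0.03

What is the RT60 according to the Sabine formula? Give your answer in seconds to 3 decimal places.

Equivalent absorption area: A = 11.8*0.03 + 22.6*0.27 + 200*0.09 + 200*0.01 + 12.6*0.34 + 141.1*0.03 = 34.973 m^2.
Room volume: 660 m³.
Sabine: RT60 = 0.161 × 660 / 34.973 = 3.038 s.

3.038 s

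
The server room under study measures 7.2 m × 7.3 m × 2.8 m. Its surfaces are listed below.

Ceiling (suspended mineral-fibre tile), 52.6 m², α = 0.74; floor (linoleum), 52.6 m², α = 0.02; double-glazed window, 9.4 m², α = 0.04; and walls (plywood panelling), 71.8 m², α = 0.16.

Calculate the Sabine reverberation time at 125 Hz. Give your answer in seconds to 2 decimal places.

0.46 s

Total absorption A = 52.6×0.74 + 52.6×0.02 + 9.4×0.04 + 71.8×0.16
  = 38.924 + 1.052 + 0.376 + 11.488 = 51.840 m² sabins.
Volume V = 7.2 × 7.3 × 2.8 = 147.168 m³.
Sabine: RT60 = 0.161 × 147.168 / 51.840 = 0.46 s.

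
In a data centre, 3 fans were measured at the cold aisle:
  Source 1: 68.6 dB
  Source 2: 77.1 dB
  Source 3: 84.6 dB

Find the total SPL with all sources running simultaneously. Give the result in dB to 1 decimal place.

85.4 dB

Converting to relative power and adding: 10^(68.6/10) + 10^(77.1/10) + 10^(84.6/10) = 3.469e+08.
Back to dB: 10·log₁₀ Σ = 85.4 dB.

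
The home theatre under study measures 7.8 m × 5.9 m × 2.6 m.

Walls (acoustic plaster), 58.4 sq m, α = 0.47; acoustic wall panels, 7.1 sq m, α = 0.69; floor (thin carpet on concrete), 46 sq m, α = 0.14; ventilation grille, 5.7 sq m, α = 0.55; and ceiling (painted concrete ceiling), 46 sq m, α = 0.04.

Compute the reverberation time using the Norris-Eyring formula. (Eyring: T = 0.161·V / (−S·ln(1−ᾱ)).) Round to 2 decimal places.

Total surface area S = 58.4 + 7.1 + 46 + 5.7 + 46 = 163.2 sq m.
Absorption A = 58.4·0.47 + 7.1·0.69 + 46·0.14 + 5.7·0.55 + 46·0.04 = 43.762 sabins.
Mean coefficient ᾱ = A/S = 0.2681.
−S·ln(1−ᾱ) = −163.2 × ln(1 − 0.2681) = 50.937.
V = 7.8 × 5.9 × 2.6 = 119.652 m³.
RT60 = 0.161 × 119.652 / 50.937 = 0.38 s.

0.38 seconds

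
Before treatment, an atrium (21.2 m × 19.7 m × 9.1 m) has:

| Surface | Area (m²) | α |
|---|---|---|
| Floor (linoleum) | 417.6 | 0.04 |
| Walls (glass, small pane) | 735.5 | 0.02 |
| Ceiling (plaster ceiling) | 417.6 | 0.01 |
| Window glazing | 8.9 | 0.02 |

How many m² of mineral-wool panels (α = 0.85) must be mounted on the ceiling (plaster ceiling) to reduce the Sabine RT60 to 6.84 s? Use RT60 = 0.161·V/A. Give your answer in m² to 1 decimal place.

63.9

Total absorption A₁ = 417.6·0.04 + 735.5·0.02 + 417.6·0.01 + 8.9·0.02
  = 16.704 + 14.710 + 4.176 + 0.178 = 35.768 m² sabins.
V = 3800.524 m³. Target absorption A₂ = 0.161 × 3800.524 / 6.84 = 89.457 sabins.
ΔA needed = 89.457 − 35.768 = 53.689 sabins.
Net gain per m²: Δα = 0.85 − 0.01 = 0.84.
Panel area = 53.689 / 0.84 = 63.9 m².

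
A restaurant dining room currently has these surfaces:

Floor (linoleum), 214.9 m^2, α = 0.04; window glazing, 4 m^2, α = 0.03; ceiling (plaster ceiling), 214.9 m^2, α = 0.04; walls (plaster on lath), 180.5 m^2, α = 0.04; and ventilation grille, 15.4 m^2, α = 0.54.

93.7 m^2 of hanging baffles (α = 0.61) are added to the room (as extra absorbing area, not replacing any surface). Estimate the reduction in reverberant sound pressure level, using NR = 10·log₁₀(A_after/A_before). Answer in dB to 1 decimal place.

Equivalent absorption area: A_before = 214.9*0.04 + 4*0.03 + 214.9*0.04 + 180.5*0.04 + 15.4*0.54 = 32.848 m^2.
Treatment contributes 93.7·0.61 = 57.157 sabins.
New total A_after = 90.005 sabins.
Reduction = 10 log₁₀(A_after/A_before) = 10 log₁₀(2.7400) = 4.4 dB.

4.4 dB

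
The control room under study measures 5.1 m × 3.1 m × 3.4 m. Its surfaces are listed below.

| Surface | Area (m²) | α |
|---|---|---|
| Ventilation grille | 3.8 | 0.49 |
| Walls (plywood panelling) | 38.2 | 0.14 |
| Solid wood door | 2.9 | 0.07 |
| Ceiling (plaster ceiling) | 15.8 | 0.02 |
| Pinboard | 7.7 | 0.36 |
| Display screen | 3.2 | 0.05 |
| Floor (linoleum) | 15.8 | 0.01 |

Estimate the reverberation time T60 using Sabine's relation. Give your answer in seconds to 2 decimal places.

Total absorption A = 3.8·0.49 + 38.2·0.14 + 2.9·0.07 + 15.8·0.02 + 7.7·0.36 + 3.2·0.05 + 15.8·0.01
  = 1.862 + 5.348 + 0.203 + 0.316 + 2.772 + 0.160 + 0.158 = 10.819 m² sabins.
Volume V = 5.1 × 3.1 × 3.4 = 53.754 m³.
RT60 = 0.161 · V / A = 0.161 × 53.754 / 10.819 = 0.80 s.

0.80 seconds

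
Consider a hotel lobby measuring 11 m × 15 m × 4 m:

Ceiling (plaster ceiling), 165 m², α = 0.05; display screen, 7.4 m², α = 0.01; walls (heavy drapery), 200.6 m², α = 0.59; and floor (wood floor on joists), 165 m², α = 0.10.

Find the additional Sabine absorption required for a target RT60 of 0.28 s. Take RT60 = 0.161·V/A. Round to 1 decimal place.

236.3 sabins

Summing Sᵢαᵢ: 8.250 + 0.074 + 118.354 + 16.500 → A₁ = 143.178 sabins.
V = 660 m³. Required absorption A₂ = 0.161 × 660 / 0.28 = 379.500 sabins.
Additional absorption ΔA = 379.500 − 143.178 = 236.3 sabins.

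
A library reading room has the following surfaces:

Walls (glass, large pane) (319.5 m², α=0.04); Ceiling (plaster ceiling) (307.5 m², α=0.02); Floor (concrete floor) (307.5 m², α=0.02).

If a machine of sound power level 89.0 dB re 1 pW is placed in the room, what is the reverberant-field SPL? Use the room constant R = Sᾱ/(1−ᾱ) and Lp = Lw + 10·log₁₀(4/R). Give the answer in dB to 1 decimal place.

A = 25.080 sabins; S = 934.5 m².
ᾱ = 0.0268, so room constant R = A/(1−ᾱ) = 25.771 m².
Lp = 89.0 + 10·log₁₀(4/25.771) = 89.0 + (-8.09) = 80.9 dB.

80.9 dB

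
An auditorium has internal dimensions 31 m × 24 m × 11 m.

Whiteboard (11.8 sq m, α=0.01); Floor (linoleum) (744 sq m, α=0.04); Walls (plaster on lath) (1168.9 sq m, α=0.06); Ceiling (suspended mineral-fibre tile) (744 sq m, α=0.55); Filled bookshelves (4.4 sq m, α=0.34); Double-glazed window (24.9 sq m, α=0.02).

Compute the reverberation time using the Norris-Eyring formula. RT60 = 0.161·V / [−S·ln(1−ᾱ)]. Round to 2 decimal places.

2.32 s

Total surface area S = 11.8 + 744 + 1168.9 + 744 + 4.4 + 24.9 = 2698.0 sq m.
Absorption A = 11.8×0.01 + 744×0.04 + 1168.9×0.06 + 744×0.55 + 4.4×0.34 + 24.9×0.02 = 511.206 sabins.
ᾱ = 511.206 / 2698.0 = 0.1895.
Eyring denominator: −S ln(1−ᾱ) = 566.860.
V = 31 × 24 × 11 = 8184 m³.
RT60 = 0.161 × 8184 / 566.860 = 2.32 s.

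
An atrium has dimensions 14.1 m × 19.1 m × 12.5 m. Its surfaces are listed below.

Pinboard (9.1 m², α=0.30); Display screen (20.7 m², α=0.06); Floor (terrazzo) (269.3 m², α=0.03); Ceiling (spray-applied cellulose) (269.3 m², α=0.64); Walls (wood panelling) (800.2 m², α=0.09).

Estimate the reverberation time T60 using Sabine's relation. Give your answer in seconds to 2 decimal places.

Equivalent absorption area: A = 9.1·0.30 + 20.7·0.06 + 269.3·0.03 + 269.3·0.64 + 800.2·0.09 = 256.421 m².
Volume V = 14.1 × 19.1 × 12.5 = 3366.375 m³.
Sabine: RT60 = 0.161 × 3366.375 / 256.421 = 2.11 s.

2.11 sec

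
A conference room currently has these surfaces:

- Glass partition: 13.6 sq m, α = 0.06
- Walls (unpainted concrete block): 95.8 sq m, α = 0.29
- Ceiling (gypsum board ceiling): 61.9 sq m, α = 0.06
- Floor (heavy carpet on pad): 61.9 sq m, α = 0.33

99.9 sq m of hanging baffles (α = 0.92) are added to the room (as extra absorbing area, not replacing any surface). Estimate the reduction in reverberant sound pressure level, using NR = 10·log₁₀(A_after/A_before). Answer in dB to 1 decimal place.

4.4 dB

A_before = Σ Sᵢαᵢ = 13.6·0.06 + 95.8·0.29 + 61.9·0.06 + 61.9·0.33 = 52.739 sabins.
Treatment contributes 99.9·0.92 = 91.908 sabins.
A_after = 52.739 + 91.908 = 144.647 sabins.
Reduction = 10 log₁₀(A_after/A_before) = 10 log₁₀(2.7427) = 4.4 dB.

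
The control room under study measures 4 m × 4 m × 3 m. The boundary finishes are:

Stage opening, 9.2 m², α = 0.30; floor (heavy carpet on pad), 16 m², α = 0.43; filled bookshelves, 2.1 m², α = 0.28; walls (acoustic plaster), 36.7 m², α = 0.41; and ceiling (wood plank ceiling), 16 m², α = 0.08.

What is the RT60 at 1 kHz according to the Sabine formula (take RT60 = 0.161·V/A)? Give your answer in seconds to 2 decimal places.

0.29 s

A = Σ Sᵢαᵢ = 9.2*0.30 + 16*0.43 + 2.1*0.28 + 36.7*0.41 + 16*0.08 = 26.555 sabins.
Volume V = 4 × 4 × 3 = 48 m³.
T = 0.161 V/A = 0.161·48/26.555 = 0.29 s.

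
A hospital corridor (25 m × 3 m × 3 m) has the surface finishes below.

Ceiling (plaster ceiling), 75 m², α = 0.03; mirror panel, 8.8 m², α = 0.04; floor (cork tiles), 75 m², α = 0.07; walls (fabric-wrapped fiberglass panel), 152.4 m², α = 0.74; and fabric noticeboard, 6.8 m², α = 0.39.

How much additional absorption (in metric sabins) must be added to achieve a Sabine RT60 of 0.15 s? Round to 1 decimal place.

Summing Sᵢαᵢ: 2.250 + 0.352 + 5.250 + 112.776 + 2.652 → A₁ = 123.280 sabins.
For T = 0.15 s, need A₂ = 0.161·V/T = 0.161·225/0.15 = 241.500 sabins.
Shortfall: 241.500 − 123.280 = 118.2 sabins.

118.2 sabins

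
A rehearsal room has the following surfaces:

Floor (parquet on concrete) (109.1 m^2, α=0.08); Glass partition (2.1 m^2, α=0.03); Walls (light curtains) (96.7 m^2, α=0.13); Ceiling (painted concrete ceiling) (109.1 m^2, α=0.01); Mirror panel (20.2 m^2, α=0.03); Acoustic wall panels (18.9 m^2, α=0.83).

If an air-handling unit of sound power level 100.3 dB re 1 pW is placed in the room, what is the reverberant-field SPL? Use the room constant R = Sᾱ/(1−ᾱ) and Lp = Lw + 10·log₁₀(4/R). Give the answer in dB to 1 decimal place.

A = 38.746 sabins; S = 356.1 m^2.
ᾱ = 38.746/356.1 = 0.1088; R = Sᾱ/(1−ᾱ) = 38.746/(1−0.1088) = 43.476 m^2.
Lp = 100.3 + 10·log₁₀(4/43.476) = 100.3 + (-10.36) = 89.9 dB.

89.9 dB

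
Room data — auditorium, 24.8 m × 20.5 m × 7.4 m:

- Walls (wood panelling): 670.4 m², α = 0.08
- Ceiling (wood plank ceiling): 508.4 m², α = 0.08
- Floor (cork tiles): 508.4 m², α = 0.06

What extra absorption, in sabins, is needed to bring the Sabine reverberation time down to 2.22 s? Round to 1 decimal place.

Equivalent absorption area: A₁ = 670.4*0.08 + 508.4*0.08 + 508.4*0.06 = 124.808 m².
Target A₂ = 0.161·3762.16/2.22 = 272.841 sabins (V = 3762.16 m³).
Shortfall: 272.841 − 124.808 = 148.0 sabins.

148.0 sabins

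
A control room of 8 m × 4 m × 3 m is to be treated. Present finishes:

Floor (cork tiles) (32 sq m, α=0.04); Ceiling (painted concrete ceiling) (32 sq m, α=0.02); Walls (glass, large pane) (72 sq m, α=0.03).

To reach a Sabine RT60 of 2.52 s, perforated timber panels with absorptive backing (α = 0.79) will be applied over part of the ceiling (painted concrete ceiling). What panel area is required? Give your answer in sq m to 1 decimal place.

Summing Sᵢαᵢ: 1.280 + 0.640 + 2.160 → A₁ = 4.080 sabins.
V = 96 m³. Target absorption A₂ = 0.161 × 96 / 2.52 = 6.133 sabins.
ΔA needed = 6.133 − 4.080 = 2.053 sabins.
Each sq m of panel replacing the ceiling (painted concrete ceiling) adds (0.79 − 0.02) = 0.77 sabins.
Area = ΔA/Δα = 2.053/0.77 = 2.7 sq m.

2.7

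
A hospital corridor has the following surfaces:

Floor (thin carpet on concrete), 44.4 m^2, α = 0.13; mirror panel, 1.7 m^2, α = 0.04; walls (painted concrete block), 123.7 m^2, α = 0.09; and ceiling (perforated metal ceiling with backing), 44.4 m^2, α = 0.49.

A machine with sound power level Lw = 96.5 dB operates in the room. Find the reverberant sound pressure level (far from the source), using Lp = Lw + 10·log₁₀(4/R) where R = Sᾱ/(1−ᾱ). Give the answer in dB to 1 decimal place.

A = 38.729 sabins; S = 214.2 m^2.
ᾱ = 0.1808, so room constant R = A/(1−ᾱ) = 47.277 m^2.
Lp = Lw + 10 log₁₀(4/R) = 96.5 -10.73 = 85.8 dB.

85.8 dB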